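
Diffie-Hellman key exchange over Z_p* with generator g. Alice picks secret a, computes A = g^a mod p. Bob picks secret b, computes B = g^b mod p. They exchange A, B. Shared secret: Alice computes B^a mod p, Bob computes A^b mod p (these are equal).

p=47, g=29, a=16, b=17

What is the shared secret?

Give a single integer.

A = 29^16 mod 47  (bits of 16 = 10000)
  bit 0 = 1: r = r^2 * 29 mod 47 = 1^2 * 29 = 1*29 = 29
  bit 1 = 0: r = r^2 mod 47 = 29^2 = 42
  bit 2 = 0: r = r^2 mod 47 = 42^2 = 25
  bit 3 = 0: r = r^2 mod 47 = 25^2 = 14
  bit 4 = 0: r = r^2 mod 47 = 14^2 = 8
  -> A = 8
B = 29^17 mod 47  (bits of 17 = 10001)
  bit 0 = 1: r = r^2 * 29 mod 47 = 1^2 * 29 = 1*29 = 29
  bit 1 = 0: r = r^2 mod 47 = 29^2 = 42
  bit 2 = 0: r = r^2 mod 47 = 42^2 = 25
  bit 3 = 0: r = r^2 mod 47 = 25^2 = 14
  bit 4 = 1: r = r^2 * 29 mod 47 = 14^2 * 29 = 8*29 = 44
  -> B = 44
s = B^a = 44^16 mod 47  (bits of 16 = 10000)
  bit 0 = 1: r = r^2 * 44 mod 47 = 1^2 * 44 = 1*44 = 44
  bit 1 = 0: r = r^2 mod 47 = 44^2 = 9
  bit 2 = 0: r = r^2 mod 47 = 9^2 = 34
  bit 3 = 0: r = r^2 mod 47 = 34^2 = 28
  bit 4 = 0: r = r^2 mod 47 = 28^2 = 32
  -> s = B^a = 32

Answer: 32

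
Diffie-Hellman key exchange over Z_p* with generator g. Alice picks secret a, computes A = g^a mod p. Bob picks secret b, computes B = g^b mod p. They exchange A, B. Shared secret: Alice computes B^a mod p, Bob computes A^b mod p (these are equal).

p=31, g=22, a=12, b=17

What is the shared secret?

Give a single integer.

Answer: 4

Derivation:
A = 22^12 mod 31  (bits of 12 = 1100)
  bit 0 = 1: r = r^2 * 22 mod 31 = 1^2 * 22 = 1*22 = 22
  bit 1 = 1: r = r^2 * 22 mod 31 = 22^2 * 22 = 19*22 = 15
  bit 2 = 0: r = r^2 mod 31 = 15^2 = 8
  bit 3 = 0: r = r^2 mod 31 = 8^2 = 2
  -> A = 2
B = 22^17 mod 31  (bits of 17 = 10001)
  bit 0 = 1: r = r^2 * 22 mod 31 = 1^2 * 22 = 1*22 = 22
  bit 1 = 0: r = r^2 mod 31 = 22^2 = 19
  bit 2 = 0: r = r^2 mod 31 = 19^2 = 20
  bit 3 = 0: r = r^2 mod 31 = 20^2 = 28
  bit 4 = 1: r = r^2 * 22 mod 31 = 28^2 * 22 = 9*22 = 12
  -> B = 12
s = B^a = 12^12 mod 31  (bits of 12 = 1100)
  bit 0 = 1: r = r^2 * 12 mod 31 = 1^2 * 12 = 1*12 = 12
  bit 1 = 1: r = r^2 * 12 mod 31 = 12^2 * 12 = 20*12 = 23
  bit 2 = 0: r = r^2 mod 31 = 23^2 = 2
  bit 3 = 0: r = r^2 mod 31 = 2^2 = 4
  -> s = B^a = 4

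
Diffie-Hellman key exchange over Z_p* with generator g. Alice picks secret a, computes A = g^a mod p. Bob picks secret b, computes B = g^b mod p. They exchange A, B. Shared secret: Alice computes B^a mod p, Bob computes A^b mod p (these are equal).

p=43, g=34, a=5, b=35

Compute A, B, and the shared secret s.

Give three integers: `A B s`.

Answer: 33 37 7

Derivation:
A = 34^5 mod 43  (bits of 5 = 101)
  bit 0 = 1: r = r^2 * 34 mod 43 = 1^2 * 34 = 1*34 = 34
  bit 1 = 0: r = r^2 mod 43 = 34^2 = 38
  bit 2 = 1: r = r^2 * 34 mod 43 = 38^2 * 34 = 25*34 = 33
  -> A = 33
B = 34^35 mod 43  (bits of 35 = 100011)
  bit 0 = 1: r = r^2 * 34 mod 43 = 1^2 * 34 = 1*34 = 34
  bit 1 = 0: r = r^2 mod 43 = 34^2 = 38
  bit 2 = 0: r = r^2 mod 43 = 38^2 = 25
  bit 3 = 0: r = r^2 mod 43 = 25^2 = 23
  bit 4 = 1: r = r^2 * 34 mod 43 = 23^2 * 34 = 13*34 = 12
  bit 5 = 1: r = r^2 * 34 mod 43 = 12^2 * 34 = 15*34 = 37
  -> B = 37
s = B^a = 37^5 mod 43  (bits of 5 = 101)
  bit 0 = 1: r = r^2 * 37 mod 43 = 1^2 * 37 = 1*37 = 37
  bit 1 = 0: r = r^2 mod 43 = 37^2 = 36
  bit 2 = 1: r = r^2 * 37 mod 43 = 36^2 * 37 = 6*37 = 7
  -> s = B^a = 7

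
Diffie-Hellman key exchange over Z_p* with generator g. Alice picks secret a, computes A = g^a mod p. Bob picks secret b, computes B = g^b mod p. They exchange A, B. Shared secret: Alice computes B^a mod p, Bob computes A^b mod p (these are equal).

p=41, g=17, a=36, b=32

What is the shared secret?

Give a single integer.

Answer: 18

Derivation:
A = 17^36 mod 41  (bits of 36 = 100100)
  bit 0 = 1: r = r^2 * 17 mod 41 = 1^2 * 17 = 1*17 = 17
  bit 1 = 0: r = r^2 mod 41 = 17^2 = 2
  bit 2 = 0: r = r^2 mod 41 = 2^2 = 4
  bit 3 = 1: r = r^2 * 17 mod 41 = 4^2 * 17 = 16*17 = 26
  bit 4 = 0: r = r^2 mod 41 = 26^2 = 20
  bit 5 = 0: r = r^2 mod 41 = 20^2 = 31
  -> A = 31
B = 17^32 mod 41  (bits of 32 = 100000)
  bit 0 = 1: r = r^2 * 17 mod 41 = 1^2 * 17 = 1*17 = 17
  bit 1 = 0: r = r^2 mod 41 = 17^2 = 2
  bit 2 = 0: r = r^2 mod 41 = 2^2 = 4
  bit 3 = 0: r = r^2 mod 41 = 4^2 = 16
  bit 4 = 0: r = r^2 mod 41 = 16^2 = 10
  bit 5 = 0: r = r^2 mod 41 = 10^2 = 18
  -> B = 18
s = B^a = 18^36 mod 41  (bits of 36 = 100100)
  bit 0 = 1: r = r^2 * 18 mod 41 = 1^2 * 18 = 1*18 = 18
  bit 1 = 0: r = r^2 mod 41 = 18^2 = 37
  bit 2 = 0: r = r^2 mod 41 = 37^2 = 16
  bit 3 = 1: r = r^2 * 18 mod 41 = 16^2 * 18 = 10*18 = 16
  bit 4 = 0: r = r^2 mod 41 = 16^2 = 10
  bit 5 = 0: r = r^2 mod 41 = 10^2 = 18
  -> s = B^a = 18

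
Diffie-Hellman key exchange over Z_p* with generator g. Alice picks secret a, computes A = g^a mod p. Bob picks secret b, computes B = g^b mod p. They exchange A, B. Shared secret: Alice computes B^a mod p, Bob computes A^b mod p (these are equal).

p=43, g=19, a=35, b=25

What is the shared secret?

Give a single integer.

Answer: 7

Derivation:
A = 19^35 mod 43  (bits of 35 = 100011)
  bit 0 = 1: r = r^2 * 19 mod 43 = 1^2 * 19 = 1*19 = 19
  bit 1 = 0: r = r^2 mod 43 = 19^2 = 17
  bit 2 = 0: r = r^2 mod 43 = 17^2 = 31
  bit 3 = 0: r = r^2 mod 43 = 31^2 = 15
  bit 4 = 1: r = r^2 * 19 mod 43 = 15^2 * 19 = 10*19 = 18
  bit 5 = 1: r = r^2 * 19 mod 43 = 18^2 * 19 = 23*19 = 7
  -> A = 7
B = 19^25 mod 43  (bits of 25 = 11001)
  bit 0 = 1: r = r^2 * 19 mod 43 = 1^2 * 19 = 1*19 = 19
  bit 1 = 1: r = r^2 * 19 mod 43 = 19^2 * 19 = 17*19 = 22
  bit 2 = 0: r = r^2 mod 43 = 22^2 = 11
  bit 3 = 0: r = r^2 mod 43 = 11^2 = 35
  bit 4 = 1: r = r^2 * 19 mod 43 = 35^2 * 19 = 21*19 = 12
  -> B = 12
s = B^a = 12^35 mod 43  (bits of 35 = 100011)
  bit 0 = 1: r = r^2 * 12 mod 43 = 1^2 * 12 = 1*12 = 12
  bit 1 = 0: r = r^2 mod 43 = 12^2 = 15
  bit 2 = 0: r = r^2 mod 43 = 15^2 = 10
  bit 3 = 0: r = r^2 mod 43 = 10^2 = 14
  bit 4 = 1: r = r^2 * 12 mod 43 = 14^2 * 12 = 24*12 = 30
  bit 5 = 1: r = r^2 * 12 mod 43 = 30^2 * 12 = 40*12 = 7
  -> s = B^a = 7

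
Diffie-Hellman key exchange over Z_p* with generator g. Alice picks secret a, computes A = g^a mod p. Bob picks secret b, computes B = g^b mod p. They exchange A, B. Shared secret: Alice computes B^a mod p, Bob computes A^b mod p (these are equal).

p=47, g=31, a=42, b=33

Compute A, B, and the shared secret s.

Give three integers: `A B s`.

Answer: 34 11 2

Derivation:
A = 31^42 mod 47  (bits of 42 = 101010)
  bit 0 = 1: r = r^2 * 31 mod 47 = 1^2 * 31 = 1*31 = 31
  bit 1 = 0: r = r^2 mod 47 = 31^2 = 21
  bit 2 = 1: r = r^2 * 31 mod 47 = 21^2 * 31 = 18*31 = 41
  bit 3 = 0: r = r^2 mod 47 = 41^2 = 36
  bit 4 = 1: r = r^2 * 31 mod 47 = 36^2 * 31 = 27*31 = 38
  bit 5 = 0: r = r^2 mod 47 = 38^2 = 34
  -> A = 34
B = 31^33 mod 47  (bits of 33 = 100001)
  bit 0 = 1: r = r^2 * 31 mod 47 = 1^2 * 31 = 1*31 = 31
  bit 1 = 0: r = r^2 mod 47 = 31^2 = 21
  bit 2 = 0: r = r^2 mod 47 = 21^2 = 18
  bit 3 = 0: r = r^2 mod 47 = 18^2 = 42
  bit 4 = 0: r = r^2 mod 47 = 42^2 = 25
  bit 5 = 1: r = r^2 * 31 mod 47 = 25^2 * 31 = 14*31 = 11
  -> B = 11
s = B^a = 11^42 mod 47  (bits of 42 = 101010)
  bit 0 = 1: r = r^2 * 11 mod 47 = 1^2 * 11 = 1*11 = 11
  bit 1 = 0: r = r^2 mod 47 = 11^2 = 27
  bit 2 = 1: r = r^2 * 11 mod 47 = 27^2 * 11 = 24*11 = 29
  bit 3 = 0: r = r^2 mod 47 = 29^2 = 42
  bit 4 = 1: r = r^2 * 11 mod 47 = 42^2 * 11 = 25*11 = 40
  bit 5 = 0: r = r^2 mod 47 = 40^2 = 2
  -> s = B^a = 2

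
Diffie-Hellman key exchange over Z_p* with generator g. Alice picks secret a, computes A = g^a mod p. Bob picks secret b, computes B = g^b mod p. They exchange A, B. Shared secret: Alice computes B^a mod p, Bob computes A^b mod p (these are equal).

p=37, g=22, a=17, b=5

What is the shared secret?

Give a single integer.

Answer: 17

Derivation:
A = 22^17 mod 37  (bits of 17 = 10001)
  bit 0 = 1: r = r^2 * 22 mod 37 = 1^2 * 22 = 1*22 = 22
  bit 1 = 0: r = r^2 mod 37 = 22^2 = 3
  bit 2 = 0: r = r^2 mod 37 = 3^2 = 9
  bit 3 = 0: r = r^2 mod 37 = 9^2 = 7
  bit 4 = 1: r = r^2 * 22 mod 37 = 7^2 * 22 = 12*22 = 5
  -> A = 5
B = 22^5 mod 37  (bits of 5 = 101)
  bit 0 = 1: r = r^2 * 22 mod 37 = 1^2 * 22 = 1*22 = 22
  bit 1 = 0: r = r^2 mod 37 = 22^2 = 3
  bit 2 = 1: r = r^2 * 22 mod 37 = 3^2 * 22 = 9*22 = 13
  -> B = 13
s = B^a = 13^17 mod 37  (bits of 17 = 10001)
  bit 0 = 1: r = r^2 * 13 mod 37 = 1^2 * 13 = 1*13 = 13
  bit 1 = 0: r = r^2 mod 37 = 13^2 = 21
  bit 2 = 0: r = r^2 mod 37 = 21^2 = 34
  bit 3 = 0: r = r^2 mod 37 = 34^2 = 9
  bit 4 = 1: r = r^2 * 13 mod 37 = 9^2 * 13 = 7*13 = 17
  -> s = B^a = 17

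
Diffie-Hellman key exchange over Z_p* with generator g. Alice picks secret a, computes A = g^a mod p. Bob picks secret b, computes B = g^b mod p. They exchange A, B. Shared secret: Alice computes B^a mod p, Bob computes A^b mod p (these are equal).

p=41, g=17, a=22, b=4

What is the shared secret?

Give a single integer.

A = 17^22 mod 41  (bits of 22 = 10110)
  bit 0 = 1: r = r^2 * 17 mod 41 = 1^2 * 17 = 1*17 = 17
  bit 1 = 0: r = r^2 mod 41 = 17^2 = 2
  bit 2 = 1: r = r^2 * 17 mod 41 = 2^2 * 17 = 4*17 = 27
  bit 3 = 1: r = r^2 * 17 mod 41 = 27^2 * 17 = 32*17 = 11
  bit 4 = 0: r = r^2 mod 41 = 11^2 = 39
  -> A = 39
B = 17^4 mod 41  (bits of 4 = 100)
  bit 0 = 1: r = r^2 * 17 mod 41 = 1^2 * 17 = 1*17 = 17
  bit 1 = 0: r = r^2 mod 41 = 17^2 = 2
  bit 2 = 0: r = r^2 mod 41 = 2^2 = 4
  -> B = 4
s = B^a = 4^22 mod 41  (bits of 22 = 10110)
  bit 0 = 1: r = r^2 * 4 mod 41 = 1^2 * 4 = 1*4 = 4
  bit 1 = 0: r = r^2 mod 41 = 4^2 = 16
  bit 2 = 1: r = r^2 * 4 mod 41 = 16^2 * 4 = 10*4 = 40
  bit 3 = 1: r = r^2 * 4 mod 41 = 40^2 * 4 = 1*4 = 4
  bit 4 = 0: r = r^2 mod 41 = 4^2 = 16
  -> s = B^a = 16

Answer: 16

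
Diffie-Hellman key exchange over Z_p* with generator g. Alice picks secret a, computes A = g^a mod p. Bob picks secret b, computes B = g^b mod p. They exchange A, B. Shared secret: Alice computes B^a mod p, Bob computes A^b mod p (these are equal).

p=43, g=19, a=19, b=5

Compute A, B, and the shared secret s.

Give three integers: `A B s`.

Answer: 5 30 29

Derivation:
A = 19^19 mod 43  (bits of 19 = 10011)
  bit 0 = 1: r = r^2 * 19 mod 43 = 1^2 * 19 = 1*19 = 19
  bit 1 = 0: r = r^2 mod 43 = 19^2 = 17
  bit 2 = 0: r = r^2 mod 43 = 17^2 = 31
  bit 3 = 1: r = r^2 * 19 mod 43 = 31^2 * 19 = 15*19 = 27
  bit 4 = 1: r = r^2 * 19 mod 43 = 27^2 * 19 = 41*19 = 5
  -> A = 5
B = 19^5 mod 43  (bits of 5 = 101)
  bit 0 = 1: r = r^2 * 19 mod 43 = 1^2 * 19 = 1*19 = 19
  bit 1 = 0: r = r^2 mod 43 = 19^2 = 17
  bit 2 = 1: r = r^2 * 19 mod 43 = 17^2 * 19 = 31*19 = 30
  -> B = 30
s = B^a = 30^19 mod 43  (bits of 19 = 10011)
  bit 0 = 1: r = r^2 * 30 mod 43 = 1^2 * 30 = 1*30 = 30
  bit 1 = 0: r = r^2 mod 43 = 30^2 = 40
  bit 2 = 0: r = r^2 mod 43 = 40^2 = 9
  bit 3 = 1: r = r^2 * 30 mod 43 = 9^2 * 30 = 38*30 = 22
  bit 4 = 1: r = r^2 * 30 mod 43 = 22^2 * 30 = 11*30 = 29
  -> s = B^a = 29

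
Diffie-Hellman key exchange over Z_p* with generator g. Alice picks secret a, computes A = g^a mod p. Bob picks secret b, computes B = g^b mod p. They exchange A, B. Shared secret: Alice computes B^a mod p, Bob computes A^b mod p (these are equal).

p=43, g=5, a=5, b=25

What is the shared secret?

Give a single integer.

A = 5^5 mod 43  (bits of 5 = 101)
  bit 0 = 1: r = r^2 * 5 mod 43 = 1^2 * 5 = 1*5 = 5
  bit 1 = 0: r = r^2 mod 43 = 5^2 = 25
  bit 2 = 1: r = r^2 * 5 mod 43 = 25^2 * 5 = 23*5 = 29
  -> A = 29
B = 5^25 mod 43  (bits of 25 = 11001)
  bit 0 = 1: r = r^2 * 5 mod 43 = 1^2 * 5 = 1*5 = 5
  bit 1 = 1: r = r^2 * 5 mod 43 = 5^2 * 5 = 25*5 = 39
  bit 2 = 0: r = r^2 mod 43 = 39^2 = 16
  bit 3 = 0: r = r^2 mod 43 = 16^2 = 41
  bit 4 = 1: r = r^2 * 5 mod 43 = 41^2 * 5 = 4*5 = 20
  -> B = 20
s = B^a = 20^5 mod 43  (bits of 5 = 101)
  bit 0 = 1: r = r^2 * 20 mod 43 = 1^2 * 20 = 1*20 = 20
  bit 1 = 0: r = r^2 mod 43 = 20^2 = 13
  bit 2 = 1: r = r^2 * 20 mod 43 = 13^2 * 20 = 40*20 = 26
  -> s = B^a = 26

Answer: 26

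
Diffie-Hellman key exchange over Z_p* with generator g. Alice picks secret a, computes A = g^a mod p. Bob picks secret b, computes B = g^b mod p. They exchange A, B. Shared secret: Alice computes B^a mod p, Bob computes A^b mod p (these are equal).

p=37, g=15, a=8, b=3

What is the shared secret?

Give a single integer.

Answer: 10

Derivation:
A = 15^8 mod 37  (bits of 8 = 1000)
  bit 0 = 1: r = r^2 * 15 mod 37 = 1^2 * 15 = 1*15 = 15
  bit 1 = 0: r = r^2 mod 37 = 15^2 = 3
  bit 2 = 0: r = r^2 mod 37 = 3^2 = 9
  bit 3 = 0: r = r^2 mod 37 = 9^2 = 7
  -> A = 7
B = 15^3 mod 37  (bits of 3 = 11)
  bit 0 = 1: r = r^2 * 15 mod 37 = 1^2 * 15 = 1*15 = 15
  bit 1 = 1: r = r^2 * 15 mod 37 = 15^2 * 15 = 3*15 = 8
  -> B = 8
s = B^a = 8^8 mod 37  (bits of 8 = 1000)
  bit 0 = 1: r = r^2 * 8 mod 37 = 1^2 * 8 = 1*8 = 8
  bit 1 = 0: r = r^2 mod 37 = 8^2 = 27
  bit 2 = 0: r = r^2 mod 37 = 27^2 = 26
  bit 3 = 0: r = r^2 mod 37 = 26^2 = 10
  -> s = B^a = 10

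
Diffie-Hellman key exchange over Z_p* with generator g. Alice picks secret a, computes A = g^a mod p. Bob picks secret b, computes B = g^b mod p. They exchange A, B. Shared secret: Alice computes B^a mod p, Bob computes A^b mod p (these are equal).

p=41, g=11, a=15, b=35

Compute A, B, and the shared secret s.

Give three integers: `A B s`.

A = 11^15 mod 41  (bits of 15 = 1111)
  bit 0 = 1: r = r^2 * 11 mod 41 = 1^2 * 11 = 1*11 = 11
  bit 1 = 1: r = r^2 * 11 mod 41 = 11^2 * 11 = 39*11 = 19
  bit 2 = 1: r = r^2 * 11 mod 41 = 19^2 * 11 = 33*11 = 35
  bit 3 = 1: r = r^2 * 11 mod 41 = 35^2 * 11 = 36*11 = 27
  -> A = 27
B = 11^35 mod 41  (bits of 35 = 100011)
  bit 0 = 1: r = r^2 * 11 mod 41 = 1^2 * 11 = 1*11 = 11
  bit 1 = 0: r = r^2 mod 41 = 11^2 = 39
  bit 2 = 0: r = r^2 mod 41 = 39^2 = 4
  bit 3 = 0: r = r^2 mod 41 = 4^2 = 16
  bit 4 = 1: r = r^2 * 11 mod 41 = 16^2 * 11 = 10*11 = 28
  bit 5 = 1: r = r^2 * 11 mod 41 = 28^2 * 11 = 5*11 = 14
  -> B = 14
s = B^a = 14^15 mod 41  (bits of 15 = 1111)
  bit 0 = 1: r = r^2 * 14 mod 41 = 1^2 * 14 = 1*14 = 14
  bit 1 = 1: r = r^2 * 14 mod 41 = 14^2 * 14 = 32*14 = 38
  bit 2 = 1: r = r^2 * 14 mod 41 = 38^2 * 14 = 9*14 = 3
  bit 3 = 1: r = r^2 * 14 mod 41 = 3^2 * 14 = 9*14 = 3
  -> s = B^a = 3

Answer: 27 14 3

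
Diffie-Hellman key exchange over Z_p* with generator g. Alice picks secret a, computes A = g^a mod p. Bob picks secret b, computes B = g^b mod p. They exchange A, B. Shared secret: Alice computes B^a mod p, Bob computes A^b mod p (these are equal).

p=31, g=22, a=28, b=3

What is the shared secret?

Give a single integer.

A = 22^28 mod 31  (bits of 28 = 11100)
  bit 0 = 1: r = r^2 * 22 mod 31 = 1^2 * 22 = 1*22 = 22
  bit 1 = 1: r = r^2 * 22 mod 31 = 22^2 * 22 = 19*22 = 15
  bit 2 = 1: r = r^2 * 22 mod 31 = 15^2 * 22 = 8*22 = 21
  bit 3 = 0: r = r^2 mod 31 = 21^2 = 7
  bit 4 = 0: r = r^2 mod 31 = 7^2 = 18
  -> A = 18
B = 22^3 mod 31  (bits of 3 = 11)
  bit 0 = 1: r = r^2 * 22 mod 31 = 1^2 * 22 = 1*22 = 22
  bit 1 = 1: r = r^2 * 22 mod 31 = 22^2 * 22 = 19*22 = 15
  -> B = 15
s = B^a = 15^28 mod 31  (bits of 28 = 11100)
  bit 0 = 1: r = r^2 * 15 mod 31 = 1^2 * 15 = 1*15 = 15
  bit 1 = 1: r = r^2 * 15 mod 31 = 15^2 * 15 = 8*15 = 27
  bit 2 = 1: r = r^2 * 15 mod 31 = 27^2 * 15 = 16*15 = 23
  bit 3 = 0: r = r^2 mod 31 = 23^2 = 2
  bit 4 = 0: r = r^2 mod 31 = 2^2 = 4
  -> s = B^a = 4

Answer: 4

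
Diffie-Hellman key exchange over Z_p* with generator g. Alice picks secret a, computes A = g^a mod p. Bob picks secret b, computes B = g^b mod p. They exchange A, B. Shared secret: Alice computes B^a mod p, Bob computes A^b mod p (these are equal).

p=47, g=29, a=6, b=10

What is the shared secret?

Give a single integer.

Answer: 36

Derivation:
A = 29^6 mod 47  (bits of 6 = 110)
  bit 0 = 1: r = r^2 * 29 mod 47 = 1^2 * 29 = 1*29 = 29
  bit 1 = 1: r = r^2 * 29 mod 47 = 29^2 * 29 = 42*29 = 43
  bit 2 = 0: r = r^2 mod 47 = 43^2 = 16
  -> A = 16
B = 29^10 mod 47  (bits of 10 = 1010)
  bit 0 = 1: r = r^2 * 29 mod 47 = 1^2 * 29 = 1*29 = 29
  bit 1 = 0: r = r^2 mod 47 = 29^2 = 42
  bit 2 = 1: r = r^2 * 29 mod 47 = 42^2 * 29 = 25*29 = 20
  bit 3 = 0: r = r^2 mod 47 = 20^2 = 24
  -> B = 24
s = B^a = 24^6 mod 47  (bits of 6 = 110)
  bit 0 = 1: r = r^2 * 24 mod 47 = 1^2 * 24 = 1*24 = 24
  bit 1 = 1: r = r^2 * 24 mod 47 = 24^2 * 24 = 12*24 = 6
  bit 2 = 0: r = r^2 mod 47 = 6^2 = 36
  -> s = B^a = 36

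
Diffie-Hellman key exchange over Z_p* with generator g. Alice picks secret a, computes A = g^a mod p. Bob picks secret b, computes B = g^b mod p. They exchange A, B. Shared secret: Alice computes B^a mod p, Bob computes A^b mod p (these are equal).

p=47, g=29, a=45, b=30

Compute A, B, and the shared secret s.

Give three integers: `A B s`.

A = 29^45 mod 47  (bits of 45 = 101101)
  bit 0 = 1: r = r^2 * 29 mod 47 = 1^2 * 29 = 1*29 = 29
  bit 1 = 0: r = r^2 mod 47 = 29^2 = 42
  bit 2 = 1: r = r^2 * 29 mod 47 = 42^2 * 29 = 25*29 = 20
  bit 3 = 1: r = r^2 * 29 mod 47 = 20^2 * 29 = 24*29 = 38
  bit 4 = 0: r = r^2 mod 47 = 38^2 = 34
  bit 5 = 1: r = r^2 * 29 mod 47 = 34^2 * 29 = 28*29 = 13
  -> A = 13
B = 29^30 mod 47  (bits of 30 = 11110)
  bit 0 = 1: r = r^2 * 29 mod 47 = 1^2 * 29 = 1*29 = 29
  bit 1 = 1: r = r^2 * 29 mod 47 = 29^2 * 29 = 42*29 = 43
  bit 2 = 1: r = r^2 * 29 mod 47 = 43^2 * 29 = 16*29 = 41
  bit 3 = 1: r = r^2 * 29 mod 47 = 41^2 * 29 = 36*29 = 10
  bit 4 = 0: r = r^2 mod 47 = 10^2 = 6
  -> B = 6
s = B^a = 6^45 mod 47  (bits of 45 = 101101)
  bit 0 = 1: r = r^2 * 6 mod 47 = 1^2 * 6 = 1*6 = 6
  bit 1 = 0: r = r^2 mod 47 = 6^2 = 36
  bit 2 = 1: r = r^2 * 6 mod 47 = 36^2 * 6 = 27*6 = 21
  bit 3 = 1: r = r^2 * 6 mod 47 = 21^2 * 6 = 18*6 = 14
  bit 4 = 0: r = r^2 mod 47 = 14^2 = 8
  bit 5 = 1: r = r^2 * 6 mod 47 = 8^2 * 6 = 17*6 = 8
  -> s = B^a = 8

Answer: 13 6 8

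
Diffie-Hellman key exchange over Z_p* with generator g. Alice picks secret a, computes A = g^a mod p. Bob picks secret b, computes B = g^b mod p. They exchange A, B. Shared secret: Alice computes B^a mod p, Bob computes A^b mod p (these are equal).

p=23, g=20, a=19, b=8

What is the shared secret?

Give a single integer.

Answer: 18

Derivation:
A = 20^19 mod 23  (bits of 19 = 10011)
  bit 0 = 1: r = r^2 * 20 mod 23 = 1^2 * 20 = 1*20 = 20
  bit 1 = 0: r = r^2 mod 23 = 20^2 = 9
  bit 2 = 0: r = r^2 mod 23 = 9^2 = 12
  bit 3 = 1: r = r^2 * 20 mod 23 = 12^2 * 20 = 6*20 = 5
  bit 4 = 1: r = r^2 * 20 mod 23 = 5^2 * 20 = 2*20 = 17
  -> A = 17
B = 20^8 mod 23  (bits of 8 = 1000)
  bit 0 = 1: r = r^2 * 20 mod 23 = 1^2 * 20 = 1*20 = 20
  bit 1 = 0: r = r^2 mod 23 = 20^2 = 9
  bit 2 = 0: r = r^2 mod 23 = 9^2 = 12
  bit 3 = 0: r = r^2 mod 23 = 12^2 = 6
  -> B = 6
s = B^a = 6^19 mod 23  (bits of 19 = 10011)
  bit 0 = 1: r = r^2 * 6 mod 23 = 1^2 * 6 = 1*6 = 6
  bit 1 = 0: r = r^2 mod 23 = 6^2 = 13
  bit 2 = 0: r = r^2 mod 23 = 13^2 = 8
  bit 3 = 1: r = r^2 * 6 mod 23 = 8^2 * 6 = 18*6 = 16
  bit 4 = 1: r = r^2 * 6 mod 23 = 16^2 * 6 = 3*6 = 18
  -> s = B^a = 18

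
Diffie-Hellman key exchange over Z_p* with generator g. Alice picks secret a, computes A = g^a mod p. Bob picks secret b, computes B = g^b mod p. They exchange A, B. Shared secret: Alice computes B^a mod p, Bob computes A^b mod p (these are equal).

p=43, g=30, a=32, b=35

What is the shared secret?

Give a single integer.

A = 30^32 mod 43  (bits of 32 = 100000)
  bit 0 = 1: r = r^2 * 30 mod 43 = 1^2 * 30 = 1*30 = 30
  bit 1 = 0: r = r^2 mod 43 = 30^2 = 40
  bit 2 = 0: r = r^2 mod 43 = 40^2 = 9
  bit 3 = 0: r = r^2 mod 43 = 9^2 = 38
  bit 4 = 0: r = r^2 mod 43 = 38^2 = 25
  bit 5 = 0: r = r^2 mod 43 = 25^2 = 23
  -> A = 23
B = 30^35 mod 43  (bits of 35 = 100011)
  bit 0 = 1: r = r^2 * 30 mod 43 = 1^2 * 30 = 1*30 = 30
  bit 1 = 0: r = r^2 mod 43 = 30^2 = 40
  bit 2 = 0: r = r^2 mod 43 = 40^2 = 9
  bit 3 = 0: r = r^2 mod 43 = 9^2 = 38
  bit 4 = 1: r = r^2 * 30 mod 43 = 38^2 * 30 = 25*30 = 19
  bit 5 = 1: r = r^2 * 30 mod 43 = 19^2 * 30 = 17*30 = 37
  -> B = 37
s = B^a = 37^32 mod 43  (bits of 32 = 100000)
  bit 0 = 1: r = r^2 * 37 mod 43 = 1^2 * 37 = 1*37 = 37
  bit 1 = 0: r = r^2 mod 43 = 37^2 = 36
  bit 2 = 0: r = r^2 mod 43 = 36^2 = 6
  bit 3 = 0: r = r^2 mod 43 = 6^2 = 36
  bit 4 = 0: r = r^2 mod 43 = 36^2 = 6
  bit 5 = 0: r = r^2 mod 43 = 6^2 = 36
  -> s = B^a = 36

Answer: 36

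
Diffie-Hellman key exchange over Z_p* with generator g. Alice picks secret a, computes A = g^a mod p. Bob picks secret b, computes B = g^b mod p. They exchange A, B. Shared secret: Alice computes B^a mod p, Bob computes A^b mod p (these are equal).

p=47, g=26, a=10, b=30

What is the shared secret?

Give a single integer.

A = 26^10 mod 47  (bits of 10 = 1010)
  bit 0 = 1: r = r^2 * 26 mod 47 = 1^2 * 26 = 1*26 = 26
  bit 1 = 0: r = r^2 mod 47 = 26^2 = 18
  bit 2 = 1: r = r^2 * 26 mod 47 = 18^2 * 26 = 42*26 = 11
  bit 3 = 0: r = r^2 mod 47 = 11^2 = 27
  -> A = 27
B = 26^30 mod 47  (bits of 30 = 11110)
  bit 0 = 1: r = r^2 * 26 mod 47 = 1^2 * 26 = 1*26 = 26
  bit 1 = 1: r = r^2 * 26 mod 47 = 26^2 * 26 = 18*26 = 45
  bit 2 = 1: r = r^2 * 26 mod 47 = 45^2 * 26 = 4*26 = 10
  bit 3 = 1: r = r^2 * 26 mod 47 = 10^2 * 26 = 6*26 = 15
  bit 4 = 0: r = r^2 mod 47 = 15^2 = 37
  -> B = 37
s = B^a = 37^10 mod 47  (bits of 10 = 1010)
  bit 0 = 1: r = r^2 * 37 mod 47 = 1^2 * 37 = 1*37 = 37
  bit 1 = 0: r = r^2 mod 47 = 37^2 = 6
  bit 2 = 1: r = r^2 * 37 mod 47 = 6^2 * 37 = 36*37 = 16
  bit 3 = 0: r = r^2 mod 47 = 16^2 = 21
  -> s = B^a = 21

Answer: 21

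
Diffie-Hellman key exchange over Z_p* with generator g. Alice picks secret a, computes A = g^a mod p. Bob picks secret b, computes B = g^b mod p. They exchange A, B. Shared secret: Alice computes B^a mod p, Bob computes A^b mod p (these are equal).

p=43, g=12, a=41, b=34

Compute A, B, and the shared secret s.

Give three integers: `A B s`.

A = 12^41 mod 43  (bits of 41 = 101001)
  bit 0 = 1: r = r^2 * 12 mod 43 = 1^2 * 12 = 1*12 = 12
  bit 1 = 0: r = r^2 mod 43 = 12^2 = 15
  bit 2 = 1: r = r^2 * 12 mod 43 = 15^2 * 12 = 10*12 = 34
  bit 3 = 0: r = r^2 mod 43 = 34^2 = 38
  bit 4 = 0: r = r^2 mod 43 = 38^2 = 25
  bit 5 = 1: r = r^2 * 12 mod 43 = 25^2 * 12 = 23*12 = 18
  -> A = 18
B = 12^34 mod 43  (bits of 34 = 100010)
  bit 0 = 1: r = r^2 * 12 mod 43 = 1^2 * 12 = 1*12 = 12
  bit 1 = 0: r = r^2 mod 43 = 12^2 = 15
  bit 2 = 0: r = r^2 mod 43 = 15^2 = 10
  bit 3 = 0: r = r^2 mod 43 = 10^2 = 14
  bit 4 = 1: r = r^2 * 12 mod 43 = 14^2 * 12 = 24*12 = 30
  bit 5 = 0: r = r^2 mod 43 = 30^2 = 40
  -> B = 40
s = B^a = 40^41 mod 43  (bits of 41 = 101001)
  bit 0 = 1: r = r^2 * 40 mod 43 = 1^2 * 40 = 1*40 = 40
  bit 1 = 0: r = r^2 mod 43 = 40^2 = 9
  bit 2 = 1: r = r^2 * 40 mod 43 = 9^2 * 40 = 38*40 = 15
  bit 3 = 0: r = r^2 mod 43 = 15^2 = 10
  bit 4 = 0: r = r^2 mod 43 = 10^2 = 14
  bit 5 = 1: r = r^2 * 40 mod 43 = 14^2 * 40 = 24*40 = 14
  -> s = B^a = 14

Answer: 18 40 14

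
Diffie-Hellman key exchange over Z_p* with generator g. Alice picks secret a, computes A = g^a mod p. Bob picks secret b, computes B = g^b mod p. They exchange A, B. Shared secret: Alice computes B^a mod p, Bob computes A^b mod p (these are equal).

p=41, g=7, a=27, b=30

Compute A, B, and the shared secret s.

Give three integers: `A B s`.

A = 7^27 mod 41  (bits of 27 = 11011)
  bit 0 = 1: r = r^2 * 7 mod 41 = 1^2 * 7 = 1*7 = 7
  bit 1 = 1: r = r^2 * 7 mod 41 = 7^2 * 7 = 8*7 = 15
  bit 2 = 0: r = r^2 mod 41 = 15^2 = 20
  bit 3 = 1: r = r^2 * 7 mod 41 = 20^2 * 7 = 31*7 = 12
  bit 4 = 1: r = r^2 * 7 mod 41 = 12^2 * 7 = 21*7 = 24
  -> A = 24
B = 7^30 mod 41  (bits of 30 = 11110)
  bit 0 = 1: r = r^2 * 7 mod 41 = 1^2 * 7 = 1*7 = 7
  bit 1 = 1: r = r^2 * 7 mod 41 = 7^2 * 7 = 8*7 = 15
  bit 2 = 1: r = r^2 * 7 mod 41 = 15^2 * 7 = 20*7 = 17
  bit 3 = 1: r = r^2 * 7 mod 41 = 17^2 * 7 = 2*7 = 14
  bit 4 = 0: r = r^2 mod 41 = 14^2 = 32
  -> B = 32
s = B^a = 32^27 mod 41  (bits of 27 = 11011)
  bit 0 = 1: r = r^2 * 32 mod 41 = 1^2 * 32 = 1*32 = 32
  bit 1 = 1: r = r^2 * 32 mod 41 = 32^2 * 32 = 40*32 = 9
  bit 2 = 0: r = r^2 mod 41 = 9^2 = 40
  bit 3 = 1: r = r^2 * 32 mod 41 = 40^2 * 32 = 1*32 = 32
  bit 4 = 1: r = r^2 * 32 mod 41 = 32^2 * 32 = 40*32 = 9
  -> s = B^a = 9

Answer: 24 32 9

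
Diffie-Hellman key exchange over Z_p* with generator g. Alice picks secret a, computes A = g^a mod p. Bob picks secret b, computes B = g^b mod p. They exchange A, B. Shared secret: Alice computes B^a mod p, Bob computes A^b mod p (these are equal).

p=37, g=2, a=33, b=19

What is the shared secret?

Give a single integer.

A = 2^33 mod 37  (bits of 33 = 100001)
  bit 0 = 1: r = r^2 * 2 mod 37 = 1^2 * 2 = 1*2 = 2
  bit 1 = 0: r = r^2 mod 37 = 2^2 = 4
  bit 2 = 0: r = r^2 mod 37 = 4^2 = 16
  bit 3 = 0: r = r^2 mod 37 = 16^2 = 34
  bit 4 = 0: r = r^2 mod 37 = 34^2 = 9
  bit 5 = 1: r = r^2 * 2 mod 37 = 9^2 * 2 = 7*2 = 14
  -> A = 14
B = 2^19 mod 37  (bits of 19 = 10011)
  bit 0 = 1: r = r^2 * 2 mod 37 = 1^2 * 2 = 1*2 = 2
  bit 1 = 0: r = r^2 mod 37 = 2^2 = 4
  bit 2 = 0: r = r^2 mod 37 = 4^2 = 16
  bit 3 = 1: r = r^2 * 2 mod 37 = 16^2 * 2 = 34*2 = 31
  bit 4 = 1: r = r^2 * 2 mod 37 = 31^2 * 2 = 36*2 = 35
  -> B = 35
s = B^a = 35^33 mod 37  (bits of 33 = 100001)
  bit 0 = 1: r = r^2 * 35 mod 37 = 1^2 * 35 = 1*35 = 35
  bit 1 = 0: r = r^2 mod 37 = 35^2 = 4
  bit 2 = 0: r = r^2 mod 37 = 4^2 = 16
  bit 3 = 0: r = r^2 mod 37 = 16^2 = 34
  bit 4 = 0: r = r^2 mod 37 = 34^2 = 9
  bit 5 = 1: r = r^2 * 35 mod 37 = 9^2 * 35 = 7*35 = 23
  -> s = B^a = 23

Answer: 23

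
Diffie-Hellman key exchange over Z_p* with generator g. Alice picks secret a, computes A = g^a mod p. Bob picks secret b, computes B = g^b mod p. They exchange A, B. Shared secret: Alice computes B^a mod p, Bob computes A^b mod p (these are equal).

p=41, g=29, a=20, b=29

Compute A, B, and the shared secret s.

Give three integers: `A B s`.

Answer: 40 11 40

Derivation:
A = 29^20 mod 41  (bits of 20 = 10100)
  bit 0 = 1: r = r^2 * 29 mod 41 = 1^2 * 29 = 1*29 = 29
  bit 1 = 0: r = r^2 mod 41 = 29^2 = 21
  bit 2 = 1: r = r^2 * 29 mod 41 = 21^2 * 29 = 31*29 = 38
  bit 3 = 0: r = r^2 mod 41 = 38^2 = 9
  bit 4 = 0: r = r^2 mod 41 = 9^2 = 40
  -> A = 40
B = 29^29 mod 41  (bits of 29 = 11101)
  bit 0 = 1: r = r^2 * 29 mod 41 = 1^2 * 29 = 1*29 = 29
  bit 1 = 1: r = r^2 * 29 mod 41 = 29^2 * 29 = 21*29 = 35
  bit 2 = 1: r = r^2 * 29 mod 41 = 35^2 * 29 = 36*29 = 19
  bit 3 = 0: r = r^2 mod 41 = 19^2 = 33
  bit 4 = 1: r = r^2 * 29 mod 41 = 33^2 * 29 = 23*29 = 11
  -> B = 11
s = B^a = 11^20 mod 41  (bits of 20 = 10100)
  bit 0 = 1: r = r^2 * 11 mod 41 = 1^2 * 11 = 1*11 = 11
  bit 1 = 0: r = r^2 mod 41 = 11^2 = 39
  bit 2 = 1: r = r^2 * 11 mod 41 = 39^2 * 11 = 4*11 = 3
  bit 3 = 0: r = r^2 mod 41 = 3^2 = 9
  bit 4 = 0: r = r^2 mod 41 = 9^2 = 40
  -> s = B^a = 40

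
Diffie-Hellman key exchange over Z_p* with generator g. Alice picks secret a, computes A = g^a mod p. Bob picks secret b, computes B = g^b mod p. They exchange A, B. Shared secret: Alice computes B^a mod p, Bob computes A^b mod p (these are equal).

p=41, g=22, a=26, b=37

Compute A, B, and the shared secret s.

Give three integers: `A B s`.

A = 22^26 mod 41  (bits of 26 = 11010)
  bit 0 = 1: r = r^2 * 22 mod 41 = 1^2 * 22 = 1*22 = 22
  bit 1 = 1: r = r^2 * 22 mod 41 = 22^2 * 22 = 33*22 = 29
  bit 2 = 0: r = r^2 mod 41 = 29^2 = 21
  bit 3 = 1: r = r^2 * 22 mod 41 = 21^2 * 22 = 31*22 = 26
  bit 4 = 0: r = r^2 mod 41 = 26^2 = 20
  -> A = 20
B = 22^37 mod 41  (bits of 37 = 100101)
  bit 0 = 1: r = r^2 * 22 mod 41 = 1^2 * 22 = 1*22 = 22
  bit 1 = 0: r = r^2 mod 41 = 22^2 = 33
  bit 2 = 0: r = r^2 mod 41 = 33^2 = 23
  bit 3 = 1: r = r^2 * 22 mod 41 = 23^2 * 22 = 37*22 = 35
  bit 4 = 0: r = r^2 mod 41 = 35^2 = 36
  bit 5 = 1: r = r^2 * 22 mod 41 = 36^2 * 22 = 25*22 = 17
  -> B = 17
s = B^a = 17^26 mod 41  (bits of 26 = 11010)
  bit 0 = 1: r = r^2 * 17 mod 41 = 1^2 * 17 = 1*17 = 17
  bit 1 = 1: r = r^2 * 17 mod 41 = 17^2 * 17 = 2*17 = 34
  bit 2 = 0: r = r^2 mod 41 = 34^2 = 8
  bit 3 = 1: r = r^2 * 17 mod 41 = 8^2 * 17 = 23*17 = 22
  bit 4 = 0: r = r^2 mod 41 = 22^2 = 33
  -> s = B^a = 33

Answer: 20 17 33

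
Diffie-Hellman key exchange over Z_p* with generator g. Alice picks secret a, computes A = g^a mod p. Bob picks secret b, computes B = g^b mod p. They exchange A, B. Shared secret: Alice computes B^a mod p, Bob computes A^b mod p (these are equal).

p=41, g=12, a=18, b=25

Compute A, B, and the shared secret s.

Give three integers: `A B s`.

A = 12^18 mod 41  (bits of 18 = 10010)
  bit 0 = 1: r = r^2 * 12 mod 41 = 1^2 * 12 = 1*12 = 12
  bit 1 = 0: r = r^2 mod 41 = 12^2 = 21
  bit 2 = 0: r = r^2 mod 41 = 21^2 = 31
  bit 3 = 1: r = r^2 * 12 mod 41 = 31^2 * 12 = 18*12 = 11
  bit 4 = 0: r = r^2 mod 41 = 11^2 = 39
  -> A = 39
B = 12^25 mod 41  (bits of 25 = 11001)
  bit 0 = 1: r = r^2 * 12 mod 41 = 1^2 * 12 = 1*12 = 12
  bit 1 = 1: r = r^2 * 12 mod 41 = 12^2 * 12 = 21*12 = 6
  bit 2 = 0: r = r^2 mod 41 = 6^2 = 36
  bit 3 = 0: r = r^2 mod 41 = 36^2 = 25
  bit 4 = 1: r = r^2 * 12 mod 41 = 25^2 * 12 = 10*12 = 38
  -> B = 38
s = B^a = 38^18 mod 41  (bits of 18 = 10010)
  bit 0 = 1: r = r^2 * 38 mod 41 = 1^2 * 38 = 1*38 = 38
  bit 1 = 0: r = r^2 mod 41 = 38^2 = 9
  bit 2 = 0: r = r^2 mod 41 = 9^2 = 40
  bit 3 = 1: r = r^2 * 38 mod 41 = 40^2 * 38 = 1*38 = 38
  bit 4 = 0: r = r^2 mod 41 = 38^2 = 9
  -> s = B^a = 9

Answer: 39 38 9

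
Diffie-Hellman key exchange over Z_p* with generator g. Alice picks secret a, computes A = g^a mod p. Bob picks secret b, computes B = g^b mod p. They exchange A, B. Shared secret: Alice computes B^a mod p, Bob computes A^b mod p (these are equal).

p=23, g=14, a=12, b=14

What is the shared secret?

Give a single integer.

A = 14^12 mod 23  (bits of 12 = 1100)
  bit 0 = 1: r = r^2 * 14 mod 23 = 1^2 * 14 = 1*14 = 14
  bit 1 = 1: r = r^2 * 14 mod 23 = 14^2 * 14 = 12*14 = 7
  bit 2 = 0: r = r^2 mod 23 = 7^2 = 3
  bit 3 = 0: r = r^2 mod 23 = 3^2 = 9
  -> A = 9
B = 14^14 mod 23  (bits of 14 = 1110)
  bit 0 = 1: r = r^2 * 14 mod 23 = 1^2 * 14 = 1*14 = 14
  bit 1 = 1: r = r^2 * 14 mod 23 = 14^2 * 14 = 12*14 = 7
  bit 2 = 1: r = r^2 * 14 mod 23 = 7^2 * 14 = 3*14 = 19
  bit 3 = 0: r = r^2 mod 23 = 19^2 = 16
  -> B = 16
s = B^a = 16^12 mod 23  (bits of 12 = 1100)
  bit 0 = 1: r = r^2 * 16 mod 23 = 1^2 * 16 = 1*16 = 16
  bit 1 = 1: r = r^2 * 16 mod 23 = 16^2 * 16 = 3*16 = 2
  bit 2 = 0: r = r^2 mod 23 = 2^2 = 4
  bit 3 = 0: r = r^2 mod 23 = 4^2 = 16
  -> s = B^a = 16

Answer: 16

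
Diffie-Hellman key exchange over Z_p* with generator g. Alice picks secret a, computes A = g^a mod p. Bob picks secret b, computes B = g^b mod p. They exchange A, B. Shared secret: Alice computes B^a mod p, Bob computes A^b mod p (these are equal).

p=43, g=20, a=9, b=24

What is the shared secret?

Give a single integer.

A = 20^9 mod 43  (bits of 9 = 1001)
  bit 0 = 1: r = r^2 * 20 mod 43 = 1^2 * 20 = 1*20 = 20
  bit 1 = 0: r = r^2 mod 43 = 20^2 = 13
  bit 2 = 0: r = r^2 mod 43 = 13^2 = 40
  bit 3 = 1: r = r^2 * 20 mod 43 = 40^2 * 20 = 9*20 = 8
  -> A = 8
B = 20^24 mod 43  (bits of 24 = 11000)
  bit 0 = 1: r = r^2 * 20 mod 43 = 1^2 * 20 = 1*20 = 20
  bit 1 = 1: r = r^2 * 20 mod 43 = 20^2 * 20 = 13*20 = 2
  bit 2 = 0: r = r^2 mod 43 = 2^2 = 4
  bit 3 = 0: r = r^2 mod 43 = 4^2 = 16
  bit 4 = 0: r = r^2 mod 43 = 16^2 = 41
  -> B = 41
s = B^a = 41^9 mod 43  (bits of 9 = 1001)
  bit 0 = 1: r = r^2 * 41 mod 43 = 1^2 * 41 = 1*41 = 41
  bit 1 = 0: r = r^2 mod 43 = 41^2 = 4
  bit 2 = 0: r = r^2 mod 43 = 4^2 = 16
  bit 3 = 1: r = r^2 * 41 mod 43 = 16^2 * 41 = 41*41 = 4
  -> s = B^a = 4

Answer: 4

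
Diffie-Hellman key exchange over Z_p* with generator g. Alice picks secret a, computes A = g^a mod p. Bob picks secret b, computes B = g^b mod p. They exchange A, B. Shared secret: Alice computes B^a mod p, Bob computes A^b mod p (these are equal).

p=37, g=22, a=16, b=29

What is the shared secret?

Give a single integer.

A = 22^16 mod 37  (bits of 16 = 10000)
  bit 0 = 1: r = r^2 * 22 mod 37 = 1^2 * 22 = 1*22 = 22
  bit 1 = 0: r = r^2 mod 37 = 22^2 = 3
  bit 2 = 0: r = r^2 mod 37 = 3^2 = 9
  bit 3 = 0: r = r^2 mod 37 = 9^2 = 7
  bit 4 = 0: r = r^2 mod 37 = 7^2 = 12
  -> A = 12
B = 22^29 mod 37  (bits of 29 = 11101)
  bit 0 = 1: r = r^2 * 22 mod 37 = 1^2 * 22 = 1*22 = 22
  bit 1 = 1: r = r^2 * 22 mod 37 = 22^2 * 22 = 3*22 = 29
  bit 2 = 1: r = r^2 * 22 mod 37 = 29^2 * 22 = 27*22 = 2
  bit 3 = 0: r = r^2 mod 37 = 2^2 = 4
  bit 4 = 1: r = r^2 * 22 mod 37 = 4^2 * 22 = 16*22 = 19
  -> B = 19
s = B^a = 19^16 mod 37  (bits of 16 = 10000)
  bit 0 = 1: r = r^2 * 19 mod 37 = 1^2 * 19 = 1*19 = 19
  bit 1 = 0: r = r^2 mod 37 = 19^2 = 28
  bit 2 = 0: r = r^2 mod 37 = 28^2 = 7
  bit 3 = 0: r = r^2 mod 37 = 7^2 = 12
  bit 4 = 0: r = r^2 mod 37 = 12^2 = 33
  -> s = B^a = 33

Answer: 33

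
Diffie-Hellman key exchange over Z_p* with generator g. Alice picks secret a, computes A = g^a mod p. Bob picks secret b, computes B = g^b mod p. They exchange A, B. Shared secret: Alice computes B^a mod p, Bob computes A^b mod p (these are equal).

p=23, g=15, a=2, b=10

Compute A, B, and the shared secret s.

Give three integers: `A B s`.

Answer: 18 3 9

Derivation:
A = 15^2 mod 23  (bits of 2 = 10)
  bit 0 = 1: r = r^2 * 15 mod 23 = 1^2 * 15 = 1*15 = 15
  bit 1 = 0: r = r^2 mod 23 = 15^2 = 18
  -> A = 18
B = 15^10 mod 23  (bits of 10 = 1010)
  bit 0 = 1: r = r^2 * 15 mod 23 = 1^2 * 15 = 1*15 = 15
  bit 1 = 0: r = r^2 mod 23 = 15^2 = 18
  bit 2 = 1: r = r^2 * 15 mod 23 = 18^2 * 15 = 2*15 = 7
  bit 3 = 0: r = r^2 mod 23 = 7^2 = 3
  -> B = 3
s = B^a = 3^2 mod 23  (bits of 2 = 10)
  bit 0 = 1: r = r^2 * 3 mod 23 = 1^2 * 3 = 1*3 = 3
  bit 1 = 0: r = r^2 mod 23 = 3^2 = 9
  -> s = B^a = 9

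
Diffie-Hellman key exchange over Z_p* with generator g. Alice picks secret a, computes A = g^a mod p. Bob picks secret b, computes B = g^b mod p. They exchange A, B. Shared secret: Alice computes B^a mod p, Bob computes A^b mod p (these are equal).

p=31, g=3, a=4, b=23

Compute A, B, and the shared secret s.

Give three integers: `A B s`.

Answer: 19 11 9

Derivation:
A = 3^4 mod 31  (bits of 4 = 100)
  bit 0 = 1: r = r^2 * 3 mod 31 = 1^2 * 3 = 1*3 = 3
  bit 1 = 0: r = r^2 mod 31 = 3^2 = 9
  bit 2 = 0: r = r^2 mod 31 = 9^2 = 19
  -> A = 19
B = 3^23 mod 31  (bits of 23 = 10111)
  bit 0 = 1: r = r^2 * 3 mod 31 = 1^2 * 3 = 1*3 = 3
  bit 1 = 0: r = r^2 mod 31 = 3^2 = 9
  bit 2 = 1: r = r^2 * 3 mod 31 = 9^2 * 3 = 19*3 = 26
  bit 3 = 1: r = r^2 * 3 mod 31 = 26^2 * 3 = 25*3 = 13
  bit 4 = 1: r = r^2 * 3 mod 31 = 13^2 * 3 = 14*3 = 11
  -> B = 11
s = B^a = 11^4 mod 31  (bits of 4 = 100)
  bit 0 = 1: r = r^2 * 11 mod 31 = 1^2 * 11 = 1*11 = 11
  bit 1 = 0: r = r^2 mod 31 = 11^2 = 28
  bit 2 = 0: r = r^2 mod 31 = 28^2 = 9
  -> s = B^a = 9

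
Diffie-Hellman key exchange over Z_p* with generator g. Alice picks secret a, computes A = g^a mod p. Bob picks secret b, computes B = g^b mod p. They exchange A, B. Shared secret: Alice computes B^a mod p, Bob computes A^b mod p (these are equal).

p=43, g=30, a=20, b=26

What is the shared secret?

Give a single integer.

Answer: 25

Derivation:
A = 30^20 mod 43  (bits of 20 = 10100)
  bit 0 = 1: r = r^2 * 30 mod 43 = 1^2 * 30 = 1*30 = 30
  bit 1 = 0: r = r^2 mod 43 = 30^2 = 40
  bit 2 = 1: r = r^2 * 30 mod 43 = 40^2 * 30 = 9*30 = 12
  bit 3 = 0: r = r^2 mod 43 = 12^2 = 15
  bit 4 = 0: r = r^2 mod 43 = 15^2 = 10
  -> A = 10
B = 30^26 mod 43  (bits of 26 = 11010)
  bit 0 = 1: r = r^2 * 30 mod 43 = 1^2 * 30 = 1*30 = 30
  bit 1 = 1: r = r^2 * 30 mod 43 = 30^2 * 30 = 40*30 = 39
  bit 2 = 0: r = r^2 mod 43 = 39^2 = 16
  bit 3 = 1: r = r^2 * 30 mod 43 = 16^2 * 30 = 41*30 = 26
  bit 4 = 0: r = r^2 mod 43 = 26^2 = 31
  -> B = 31
s = B^a = 31^20 mod 43  (bits of 20 = 10100)
  bit 0 = 1: r = r^2 * 31 mod 43 = 1^2 * 31 = 1*31 = 31
  bit 1 = 0: r = r^2 mod 43 = 31^2 = 15
  bit 2 = 1: r = r^2 * 31 mod 43 = 15^2 * 31 = 10*31 = 9
  bit 3 = 0: r = r^2 mod 43 = 9^2 = 38
  bit 4 = 0: r = r^2 mod 43 = 38^2 = 25
  -> s = B^a = 25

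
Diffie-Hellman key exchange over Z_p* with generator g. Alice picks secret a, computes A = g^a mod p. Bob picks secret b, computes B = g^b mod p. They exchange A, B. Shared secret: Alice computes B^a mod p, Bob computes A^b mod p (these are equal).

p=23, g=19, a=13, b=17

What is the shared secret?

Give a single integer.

A = 19^13 mod 23  (bits of 13 = 1101)
  bit 0 = 1: r = r^2 * 19 mod 23 = 1^2 * 19 = 1*19 = 19
  bit 1 = 1: r = r^2 * 19 mod 23 = 19^2 * 19 = 16*19 = 5
  bit 2 = 0: r = r^2 mod 23 = 5^2 = 2
  bit 3 = 1: r = r^2 * 19 mod 23 = 2^2 * 19 = 4*19 = 7
  -> A = 7
B = 19^17 mod 23  (bits of 17 = 10001)
  bit 0 = 1: r = r^2 * 19 mod 23 = 1^2 * 19 = 1*19 = 19
  bit 1 = 0: r = r^2 mod 23 = 19^2 = 16
  bit 2 = 0: r = r^2 mod 23 = 16^2 = 3
  bit 3 = 0: r = r^2 mod 23 = 3^2 = 9
  bit 4 = 1: r = r^2 * 19 mod 23 = 9^2 * 19 = 12*19 = 21
  -> B = 21
s = B^a = 21^13 mod 23  (bits of 13 = 1101)
  bit 0 = 1: r = r^2 * 21 mod 23 = 1^2 * 21 = 1*21 = 21
  bit 1 = 1: r = r^2 * 21 mod 23 = 21^2 * 21 = 4*21 = 15
  bit 2 = 0: r = r^2 mod 23 = 15^2 = 18
  bit 3 = 1: r = r^2 * 21 mod 23 = 18^2 * 21 = 2*21 = 19
  -> s = B^a = 19

Answer: 19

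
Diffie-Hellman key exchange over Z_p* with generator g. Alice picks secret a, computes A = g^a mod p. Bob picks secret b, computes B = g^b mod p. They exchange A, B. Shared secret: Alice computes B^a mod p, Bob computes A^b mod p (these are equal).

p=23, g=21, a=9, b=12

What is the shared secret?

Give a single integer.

Answer: 6

Derivation:
A = 21^9 mod 23  (bits of 9 = 1001)
  bit 0 = 1: r = r^2 * 21 mod 23 = 1^2 * 21 = 1*21 = 21
  bit 1 = 0: r = r^2 mod 23 = 21^2 = 4
  bit 2 = 0: r = r^2 mod 23 = 4^2 = 16
  bit 3 = 1: r = r^2 * 21 mod 23 = 16^2 * 21 = 3*21 = 17
  -> A = 17
B = 21^12 mod 23  (bits of 12 = 1100)
  bit 0 = 1: r = r^2 * 21 mod 23 = 1^2 * 21 = 1*21 = 21
  bit 1 = 1: r = r^2 * 21 mod 23 = 21^2 * 21 = 4*21 = 15
  bit 2 = 0: r = r^2 mod 23 = 15^2 = 18
  bit 3 = 0: r = r^2 mod 23 = 18^2 = 2
  -> B = 2
s = B^a = 2^9 mod 23  (bits of 9 = 1001)
  bit 0 = 1: r = r^2 * 2 mod 23 = 1^2 * 2 = 1*2 = 2
  bit 1 = 0: r = r^2 mod 23 = 2^2 = 4
  bit 2 = 0: r = r^2 mod 23 = 4^2 = 16
  bit 3 = 1: r = r^2 * 2 mod 23 = 16^2 * 2 = 3*2 = 6
  -> s = B^a = 6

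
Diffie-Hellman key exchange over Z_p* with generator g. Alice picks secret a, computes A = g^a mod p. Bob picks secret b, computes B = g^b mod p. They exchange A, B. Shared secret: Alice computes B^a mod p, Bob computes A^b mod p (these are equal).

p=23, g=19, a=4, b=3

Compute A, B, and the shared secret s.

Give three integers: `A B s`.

Answer: 3 5 4

Derivation:
A = 19^4 mod 23  (bits of 4 = 100)
  bit 0 = 1: r = r^2 * 19 mod 23 = 1^2 * 19 = 1*19 = 19
  bit 1 = 0: r = r^2 mod 23 = 19^2 = 16
  bit 2 = 0: r = r^2 mod 23 = 16^2 = 3
  -> A = 3
B = 19^3 mod 23  (bits of 3 = 11)
  bit 0 = 1: r = r^2 * 19 mod 23 = 1^2 * 19 = 1*19 = 19
  bit 1 = 1: r = r^2 * 19 mod 23 = 19^2 * 19 = 16*19 = 5
  -> B = 5
s = B^a = 5^4 mod 23  (bits of 4 = 100)
  bit 0 = 1: r = r^2 * 5 mod 23 = 1^2 * 5 = 1*5 = 5
  bit 1 = 0: r = r^2 mod 23 = 5^2 = 2
  bit 2 = 0: r = r^2 mod 23 = 2^2 = 4
  -> s = B^a = 4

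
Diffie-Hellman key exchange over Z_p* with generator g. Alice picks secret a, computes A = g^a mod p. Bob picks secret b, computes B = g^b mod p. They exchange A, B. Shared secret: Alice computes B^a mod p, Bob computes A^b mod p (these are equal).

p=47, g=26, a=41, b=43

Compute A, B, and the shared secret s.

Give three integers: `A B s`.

A = 26^41 mod 47  (bits of 41 = 101001)
  bit 0 = 1: r = r^2 * 26 mod 47 = 1^2 * 26 = 1*26 = 26
  bit 1 = 0: r = r^2 mod 47 = 26^2 = 18
  bit 2 = 1: r = r^2 * 26 mod 47 = 18^2 * 26 = 42*26 = 11
  bit 3 = 0: r = r^2 mod 47 = 11^2 = 27
  bit 4 = 0: r = r^2 mod 47 = 27^2 = 24
  bit 5 = 1: r = r^2 * 26 mod 47 = 24^2 * 26 = 12*26 = 30
  -> A = 30
B = 26^43 mod 47  (bits of 43 = 101011)
  bit 0 = 1: r = r^2 * 26 mod 47 = 1^2 * 26 = 1*26 = 26
  bit 1 = 0: r = r^2 mod 47 = 26^2 = 18
  bit 2 = 1: r = r^2 * 26 mod 47 = 18^2 * 26 = 42*26 = 11
  bit 3 = 0: r = r^2 mod 47 = 11^2 = 27
  bit 4 = 1: r = r^2 * 26 mod 47 = 27^2 * 26 = 24*26 = 13
  bit 5 = 1: r = r^2 * 26 mod 47 = 13^2 * 26 = 28*26 = 23
  -> B = 23
s = B^a = 23^41 mod 47  (bits of 41 = 101001)
  bit 0 = 1: r = r^2 * 23 mod 47 = 1^2 * 23 = 1*23 = 23
  bit 1 = 0: r = r^2 mod 47 = 23^2 = 12
  bit 2 = 1: r = r^2 * 23 mod 47 = 12^2 * 23 = 3*23 = 22
  bit 3 = 0: r = r^2 mod 47 = 22^2 = 14
  bit 4 = 0: r = r^2 mod 47 = 14^2 = 8
  bit 5 = 1: r = r^2 * 23 mod 47 = 8^2 * 23 = 17*23 = 15
  -> s = B^a = 15

Answer: 30 23 15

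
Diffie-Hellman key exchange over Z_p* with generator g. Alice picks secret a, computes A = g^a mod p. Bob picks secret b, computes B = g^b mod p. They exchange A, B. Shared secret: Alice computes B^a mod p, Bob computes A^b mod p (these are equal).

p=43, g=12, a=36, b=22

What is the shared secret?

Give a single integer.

Answer: 41

Derivation:
A = 12^36 mod 43  (bits of 36 = 100100)
  bit 0 = 1: r = r^2 * 12 mod 43 = 1^2 * 12 = 1*12 = 12
  bit 1 = 0: r = r^2 mod 43 = 12^2 = 15
  bit 2 = 0: r = r^2 mod 43 = 15^2 = 10
  bit 3 = 1: r = r^2 * 12 mod 43 = 10^2 * 12 = 14*12 = 39
  bit 4 = 0: r = r^2 mod 43 = 39^2 = 16
  bit 5 = 0: r = r^2 mod 43 = 16^2 = 41
  -> A = 41
B = 12^22 mod 43  (bits of 22 = 10110)
  bit 0 = 1: r = r^2 * 12 mod 43 = 1^2 * 12 = 1*12 = 12
  bit 1 = 0: r = r^2 mod 43 = 12^2 = 15
  bit 2 = 1: r = r^2 * 12 mod 43 = 15^2 * 12 = 10*12 = 34
  bit 3 = 1: r = r^2 * 12 mod 43 = 34^2 * 12 = 38*12 = 26
  bit 4 = 0: r = r^2 mod 43 = 26^2 = 31
  -> B = 31
s = B^a = 31^36 mod 43  (bits of 36 = 100100)
  bit 0 = 1: r = r^2 * 31 mod 43 = 1^2 * 31 = 1*31 = 31
  bit 1 = 0: r = r^2 mod 43 = 31^2 = 15
  bit 2 = 0: r = r^2 mod 43 = 15^2 = 10
  bit 3 = 1: r = r^2 * 31 mod 43 = 10^2 * 31 = 14*31 = 4
  bit 4 = 0: r = r^2 mod 43 = 4^2 = 16
  bit 5 = 0: r = r^2 mod 43 = 16^2 = 41
  -> s = B^a = 41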